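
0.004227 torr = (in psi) 8.174e-05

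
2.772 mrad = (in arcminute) 9.529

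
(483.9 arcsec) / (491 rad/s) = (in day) 5.53e-11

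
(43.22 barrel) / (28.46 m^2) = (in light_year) 2.552e-17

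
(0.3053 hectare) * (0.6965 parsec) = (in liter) 6.561e+22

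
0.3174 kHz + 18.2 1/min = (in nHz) 3.177e+11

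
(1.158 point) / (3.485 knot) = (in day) 2.637e-09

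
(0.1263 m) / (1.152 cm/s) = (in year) 3.477e-07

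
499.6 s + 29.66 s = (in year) 1.678e-05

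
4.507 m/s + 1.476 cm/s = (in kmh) 16.28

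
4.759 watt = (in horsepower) 0.006382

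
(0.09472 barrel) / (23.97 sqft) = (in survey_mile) 4.202e-06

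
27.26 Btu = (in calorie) 6874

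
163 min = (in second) 9780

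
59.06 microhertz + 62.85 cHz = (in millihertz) 628.6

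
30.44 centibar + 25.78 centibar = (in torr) 421.7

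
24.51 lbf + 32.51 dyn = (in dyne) 1.09e+07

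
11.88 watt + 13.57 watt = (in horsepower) 0.03413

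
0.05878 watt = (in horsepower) 7.883e-05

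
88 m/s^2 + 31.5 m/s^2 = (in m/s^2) 119.5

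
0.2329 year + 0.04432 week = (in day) 85.32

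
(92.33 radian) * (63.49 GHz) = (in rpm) 5.598e+13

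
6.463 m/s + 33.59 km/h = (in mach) 0.04638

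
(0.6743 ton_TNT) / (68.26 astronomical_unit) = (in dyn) 27.63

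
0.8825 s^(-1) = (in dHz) 8.825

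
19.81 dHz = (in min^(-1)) 118.9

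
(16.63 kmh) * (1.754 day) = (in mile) 435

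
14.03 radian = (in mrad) 1.403e+04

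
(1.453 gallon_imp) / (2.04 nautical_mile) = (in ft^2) 1.882e-05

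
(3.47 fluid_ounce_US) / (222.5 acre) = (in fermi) 1.14e+05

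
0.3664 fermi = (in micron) 3.664e-10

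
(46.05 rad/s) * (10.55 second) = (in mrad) 4.858e+05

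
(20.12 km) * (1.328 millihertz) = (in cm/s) 2672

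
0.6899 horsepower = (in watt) 514.5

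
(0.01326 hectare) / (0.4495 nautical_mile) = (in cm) 15.93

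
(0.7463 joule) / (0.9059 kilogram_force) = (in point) 238.1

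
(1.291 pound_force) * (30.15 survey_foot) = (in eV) 3.294e+20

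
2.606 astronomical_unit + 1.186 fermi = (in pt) 1.105e+15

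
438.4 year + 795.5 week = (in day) 1.656e+05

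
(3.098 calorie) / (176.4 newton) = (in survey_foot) 0.2411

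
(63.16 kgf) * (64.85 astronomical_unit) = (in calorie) 1.436e+15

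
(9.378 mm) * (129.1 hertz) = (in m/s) 1.211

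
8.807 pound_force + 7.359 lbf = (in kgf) 7.333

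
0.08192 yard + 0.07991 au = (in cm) 1.195e+12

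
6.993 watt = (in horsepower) 0.009378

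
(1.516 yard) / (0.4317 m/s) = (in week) 5.309e-06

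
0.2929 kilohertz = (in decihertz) 2929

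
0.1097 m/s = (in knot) 0.2132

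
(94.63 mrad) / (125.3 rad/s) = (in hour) 2.098e-07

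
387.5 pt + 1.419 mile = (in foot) 7493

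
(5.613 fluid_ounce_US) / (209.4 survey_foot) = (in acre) 6.427e-10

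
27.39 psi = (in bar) 1.888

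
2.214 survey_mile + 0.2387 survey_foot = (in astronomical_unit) 2.382e-08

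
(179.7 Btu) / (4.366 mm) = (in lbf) 9.762e+06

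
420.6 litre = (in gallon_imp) 92.52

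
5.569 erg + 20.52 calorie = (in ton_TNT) 2.052e-08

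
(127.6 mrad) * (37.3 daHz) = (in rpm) 454.5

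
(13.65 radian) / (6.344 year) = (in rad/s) 6.823e-08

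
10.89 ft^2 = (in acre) 0.00025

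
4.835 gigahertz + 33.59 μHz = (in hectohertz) 4.835e+07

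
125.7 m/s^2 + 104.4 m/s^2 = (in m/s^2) 230.1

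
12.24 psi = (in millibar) 843.9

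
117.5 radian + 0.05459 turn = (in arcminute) 4.051e+05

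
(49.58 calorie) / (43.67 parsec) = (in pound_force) 3.461e-17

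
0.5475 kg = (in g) 547.5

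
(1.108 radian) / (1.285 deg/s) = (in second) 49.4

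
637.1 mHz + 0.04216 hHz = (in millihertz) 4853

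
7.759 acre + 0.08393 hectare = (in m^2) 3.224e+04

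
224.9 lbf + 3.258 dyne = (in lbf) 224.9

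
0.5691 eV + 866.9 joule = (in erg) 8.669e+09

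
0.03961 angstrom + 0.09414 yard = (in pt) 244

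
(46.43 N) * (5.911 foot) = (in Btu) 0.07929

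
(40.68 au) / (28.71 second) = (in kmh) 7.631e+11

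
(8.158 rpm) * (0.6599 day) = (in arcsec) 1.005e+10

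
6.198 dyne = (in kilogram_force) 6.32e-06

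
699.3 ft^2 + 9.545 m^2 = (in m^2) 74.51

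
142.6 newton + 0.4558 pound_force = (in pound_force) 32.51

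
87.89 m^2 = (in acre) 0.02172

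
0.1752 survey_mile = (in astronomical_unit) 1.885e-09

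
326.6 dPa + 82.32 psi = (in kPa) 567.6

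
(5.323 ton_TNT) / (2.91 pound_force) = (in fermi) 1.721e+24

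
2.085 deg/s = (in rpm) 0.3475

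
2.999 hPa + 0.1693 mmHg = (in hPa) 3.225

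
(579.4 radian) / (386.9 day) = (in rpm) 0.0001655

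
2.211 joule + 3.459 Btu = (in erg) 3.652e+10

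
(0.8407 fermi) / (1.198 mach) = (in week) 3.408e-24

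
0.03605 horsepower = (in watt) 26.88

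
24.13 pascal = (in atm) 0.0002381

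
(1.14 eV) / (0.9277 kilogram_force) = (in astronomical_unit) 1.342e-31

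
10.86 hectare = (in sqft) 1.169e+06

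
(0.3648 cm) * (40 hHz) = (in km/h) 52.53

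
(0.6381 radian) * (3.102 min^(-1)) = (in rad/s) 0.03299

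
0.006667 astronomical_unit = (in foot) 3.272e+09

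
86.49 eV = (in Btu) 1.313e-20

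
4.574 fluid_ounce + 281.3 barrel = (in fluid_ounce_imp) 1.574e+06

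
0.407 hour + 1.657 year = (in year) 1.657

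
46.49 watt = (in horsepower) 0.06234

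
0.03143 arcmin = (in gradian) 0.000582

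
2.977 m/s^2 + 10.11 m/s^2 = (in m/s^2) 13.09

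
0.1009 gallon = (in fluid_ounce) 12.92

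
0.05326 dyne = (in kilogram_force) 5.431e-08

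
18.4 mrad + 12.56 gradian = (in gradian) 13.73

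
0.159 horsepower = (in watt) 118.6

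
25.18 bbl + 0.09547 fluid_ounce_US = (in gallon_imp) 880.6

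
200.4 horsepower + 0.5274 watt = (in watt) 1.494e+05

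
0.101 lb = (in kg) 0.04581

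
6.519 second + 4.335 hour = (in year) 0.0004951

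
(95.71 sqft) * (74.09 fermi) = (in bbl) 4.144e-12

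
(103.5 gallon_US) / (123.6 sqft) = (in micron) 3.412e+04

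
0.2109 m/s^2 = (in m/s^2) 0.2109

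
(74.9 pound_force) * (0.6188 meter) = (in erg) 2.062e+09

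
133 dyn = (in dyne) 133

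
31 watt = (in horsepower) 0.04157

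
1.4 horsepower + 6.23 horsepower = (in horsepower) 7.63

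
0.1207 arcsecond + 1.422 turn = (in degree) 511.9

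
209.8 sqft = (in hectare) 0.001949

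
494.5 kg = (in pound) 1090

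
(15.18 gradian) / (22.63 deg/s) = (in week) 9.982e-07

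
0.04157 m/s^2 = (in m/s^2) 0.04157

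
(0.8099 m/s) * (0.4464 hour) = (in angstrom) 1.302e+13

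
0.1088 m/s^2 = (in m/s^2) 0.1088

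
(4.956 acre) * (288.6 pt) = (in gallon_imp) 4.492e+05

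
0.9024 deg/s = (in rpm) 0.1504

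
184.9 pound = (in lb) 184.9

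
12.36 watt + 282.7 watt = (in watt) 295.1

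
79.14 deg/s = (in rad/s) 1.381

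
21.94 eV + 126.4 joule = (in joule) 126.4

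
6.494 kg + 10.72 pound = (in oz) 400.6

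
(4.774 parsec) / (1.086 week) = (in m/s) 2.243e+11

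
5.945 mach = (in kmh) 7287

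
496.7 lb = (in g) 2.253e+05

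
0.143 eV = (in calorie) 5.476e-21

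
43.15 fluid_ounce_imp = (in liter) 1.226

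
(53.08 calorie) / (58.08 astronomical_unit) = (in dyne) 2.556e-06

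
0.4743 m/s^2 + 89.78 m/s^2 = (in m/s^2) 90.25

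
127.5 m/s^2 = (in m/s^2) 127.5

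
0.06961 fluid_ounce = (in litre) 0.002059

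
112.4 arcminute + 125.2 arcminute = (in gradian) 4.4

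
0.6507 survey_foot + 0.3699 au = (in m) 5.534e+10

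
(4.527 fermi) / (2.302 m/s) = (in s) 1.967e-15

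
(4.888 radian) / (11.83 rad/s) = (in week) 6.832e-07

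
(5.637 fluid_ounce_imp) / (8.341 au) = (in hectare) 1.284e-20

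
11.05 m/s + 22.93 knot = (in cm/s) 2285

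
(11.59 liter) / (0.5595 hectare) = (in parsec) 6.713e-23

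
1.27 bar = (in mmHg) 952.6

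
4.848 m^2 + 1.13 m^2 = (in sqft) 64.35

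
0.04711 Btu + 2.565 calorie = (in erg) 6.044e+08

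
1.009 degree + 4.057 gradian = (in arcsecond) 1.678e+04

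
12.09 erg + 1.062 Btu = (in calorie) 267.8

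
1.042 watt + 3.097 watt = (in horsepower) 0.00555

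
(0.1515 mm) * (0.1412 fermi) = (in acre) 5.286e-24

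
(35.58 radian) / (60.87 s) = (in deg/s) 33.49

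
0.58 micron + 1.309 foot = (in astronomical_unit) 2.667e-12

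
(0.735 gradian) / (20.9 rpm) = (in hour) 1.465e-06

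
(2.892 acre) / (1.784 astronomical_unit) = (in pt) 0.0001243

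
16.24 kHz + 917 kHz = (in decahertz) 9.332e+04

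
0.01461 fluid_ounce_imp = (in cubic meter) 4.151e-07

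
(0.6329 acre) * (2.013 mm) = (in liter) 5156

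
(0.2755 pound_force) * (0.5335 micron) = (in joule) 6.538e-07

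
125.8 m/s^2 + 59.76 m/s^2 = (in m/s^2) 185.6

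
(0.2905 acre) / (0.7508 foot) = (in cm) 5.137e+05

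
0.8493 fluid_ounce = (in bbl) 0.000158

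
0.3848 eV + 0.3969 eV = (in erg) 1.252e-12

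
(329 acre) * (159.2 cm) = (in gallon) 5.599e+08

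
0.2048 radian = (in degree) 11.73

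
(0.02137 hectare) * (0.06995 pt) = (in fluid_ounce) 178.3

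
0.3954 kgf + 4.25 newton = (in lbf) 1.827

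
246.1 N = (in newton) 246.1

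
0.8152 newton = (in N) 0.8152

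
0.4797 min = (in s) 28.78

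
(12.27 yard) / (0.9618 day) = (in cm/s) 0.0135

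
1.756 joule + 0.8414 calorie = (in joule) 5.276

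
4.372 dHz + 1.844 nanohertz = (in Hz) 0.4372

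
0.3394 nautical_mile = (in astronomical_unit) 4.202e-09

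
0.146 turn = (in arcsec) 1.892e+05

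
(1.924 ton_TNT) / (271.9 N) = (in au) 0.0001979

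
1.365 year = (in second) 4.305e+07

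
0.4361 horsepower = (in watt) 325.2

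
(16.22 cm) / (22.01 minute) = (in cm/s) 0.01228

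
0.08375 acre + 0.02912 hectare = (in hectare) 0.06301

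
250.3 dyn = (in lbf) 0.0005627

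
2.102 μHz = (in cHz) 0.0002102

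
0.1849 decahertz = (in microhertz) 1.849e+06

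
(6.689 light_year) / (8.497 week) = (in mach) 3.617e+07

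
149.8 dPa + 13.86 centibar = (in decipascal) 1.387e+05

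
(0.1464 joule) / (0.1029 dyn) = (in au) 9.51e-07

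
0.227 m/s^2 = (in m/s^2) 0.227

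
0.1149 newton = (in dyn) 1.149e+04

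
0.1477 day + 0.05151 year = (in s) 1.637e+06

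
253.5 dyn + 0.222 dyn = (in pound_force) 0.0005704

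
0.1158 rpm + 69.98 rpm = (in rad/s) 7.34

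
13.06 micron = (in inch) 0.0005142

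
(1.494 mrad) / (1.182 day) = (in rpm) 1.397e-07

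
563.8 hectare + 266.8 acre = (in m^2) 6.718e+06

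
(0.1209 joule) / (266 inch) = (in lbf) 0.004023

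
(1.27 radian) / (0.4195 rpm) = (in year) 9.167e-07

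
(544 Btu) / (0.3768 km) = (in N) 1523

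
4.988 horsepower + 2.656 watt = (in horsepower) 4.992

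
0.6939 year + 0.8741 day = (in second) 2.196e+07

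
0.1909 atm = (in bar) 0.1934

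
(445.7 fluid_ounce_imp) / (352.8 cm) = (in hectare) 3.589e-07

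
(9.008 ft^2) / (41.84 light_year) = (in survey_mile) 1.314e-21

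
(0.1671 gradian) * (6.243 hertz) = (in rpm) 0.1565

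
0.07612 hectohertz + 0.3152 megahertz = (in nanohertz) 3.152e+14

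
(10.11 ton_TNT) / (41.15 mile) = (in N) 6.387e+05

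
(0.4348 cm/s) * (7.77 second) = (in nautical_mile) 1.824e-05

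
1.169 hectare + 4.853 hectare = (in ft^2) 6.482e+05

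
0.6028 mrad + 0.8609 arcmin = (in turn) 0.0001358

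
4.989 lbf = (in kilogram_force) 2.263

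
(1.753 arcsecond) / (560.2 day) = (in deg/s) 1.006e-11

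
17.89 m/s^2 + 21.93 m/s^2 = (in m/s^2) 39.82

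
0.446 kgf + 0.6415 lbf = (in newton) 7.227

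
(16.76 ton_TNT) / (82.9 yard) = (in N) 9.251e+08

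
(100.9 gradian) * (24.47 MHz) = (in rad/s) 3.878e+07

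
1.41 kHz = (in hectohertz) 14.1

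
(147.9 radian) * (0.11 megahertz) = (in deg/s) 9.321e+08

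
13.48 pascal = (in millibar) 0.1348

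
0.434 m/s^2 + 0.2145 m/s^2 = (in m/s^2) 0.6485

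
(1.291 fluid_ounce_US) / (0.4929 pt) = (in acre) 5.426e-05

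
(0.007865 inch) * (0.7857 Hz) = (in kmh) 0.0005651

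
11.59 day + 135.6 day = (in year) 0.4033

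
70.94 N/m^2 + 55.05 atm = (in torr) 4.184e+04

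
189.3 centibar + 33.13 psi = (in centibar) 417.7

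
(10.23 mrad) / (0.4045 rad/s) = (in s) 0.02529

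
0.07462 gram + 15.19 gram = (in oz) 0.5384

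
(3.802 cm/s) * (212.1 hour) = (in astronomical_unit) 1.941e-07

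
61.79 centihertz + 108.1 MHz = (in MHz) 108.1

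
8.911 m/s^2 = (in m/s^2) 8.911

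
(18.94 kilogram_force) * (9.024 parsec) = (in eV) 3.228e+38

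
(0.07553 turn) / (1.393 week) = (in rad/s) 5.633e-07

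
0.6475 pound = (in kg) 0.2937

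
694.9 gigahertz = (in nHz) 6.949e+20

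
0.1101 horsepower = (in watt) 82.1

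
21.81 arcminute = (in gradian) 0.4039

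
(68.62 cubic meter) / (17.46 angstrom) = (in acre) 9.712e+06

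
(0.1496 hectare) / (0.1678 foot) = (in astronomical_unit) 1.955e-07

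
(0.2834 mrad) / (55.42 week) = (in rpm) 8.074e-11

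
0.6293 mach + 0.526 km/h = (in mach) 0.6297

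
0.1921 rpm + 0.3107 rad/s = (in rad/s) 0.3308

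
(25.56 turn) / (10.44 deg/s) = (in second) 881.4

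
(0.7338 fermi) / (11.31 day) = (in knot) 1.46e-21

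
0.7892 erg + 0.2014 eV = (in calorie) 1.886e-08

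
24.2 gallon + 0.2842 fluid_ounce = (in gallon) 24.2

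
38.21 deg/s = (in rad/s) 0.6669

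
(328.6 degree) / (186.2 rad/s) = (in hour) 8.556e-06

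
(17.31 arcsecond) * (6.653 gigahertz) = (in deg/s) 3.199e+07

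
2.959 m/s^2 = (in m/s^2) 2.959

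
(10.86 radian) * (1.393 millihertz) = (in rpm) 0.1445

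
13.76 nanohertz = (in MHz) 1.376e-14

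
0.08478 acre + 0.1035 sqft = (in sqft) 3693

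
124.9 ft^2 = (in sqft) 124.9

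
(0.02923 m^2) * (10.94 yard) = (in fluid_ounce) 9887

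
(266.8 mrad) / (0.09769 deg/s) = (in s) 156.5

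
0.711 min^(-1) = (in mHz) 11.85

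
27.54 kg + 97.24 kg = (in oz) 4401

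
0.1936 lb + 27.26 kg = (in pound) 60.29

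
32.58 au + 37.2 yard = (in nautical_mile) 2.632e+09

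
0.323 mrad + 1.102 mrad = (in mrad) 1.425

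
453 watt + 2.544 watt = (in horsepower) 0.6109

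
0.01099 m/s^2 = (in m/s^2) 0.01099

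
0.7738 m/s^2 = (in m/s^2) 0.7738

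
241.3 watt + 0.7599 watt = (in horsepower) 0.3246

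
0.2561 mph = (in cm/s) 11.45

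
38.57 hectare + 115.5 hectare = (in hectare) 154.1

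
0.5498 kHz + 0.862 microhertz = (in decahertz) 54.98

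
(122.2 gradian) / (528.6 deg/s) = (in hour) 5.779e-05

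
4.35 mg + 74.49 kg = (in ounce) 2628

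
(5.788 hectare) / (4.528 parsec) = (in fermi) 414.3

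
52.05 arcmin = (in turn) 0.00241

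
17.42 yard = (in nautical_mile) 0.008601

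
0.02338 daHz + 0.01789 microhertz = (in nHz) 2.338e+08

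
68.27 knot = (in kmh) 126.4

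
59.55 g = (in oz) 2.101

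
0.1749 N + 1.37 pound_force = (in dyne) 6.269e+05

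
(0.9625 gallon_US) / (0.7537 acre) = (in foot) 3.919e-06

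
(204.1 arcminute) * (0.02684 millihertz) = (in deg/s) 9.13e-05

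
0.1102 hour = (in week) 0.000656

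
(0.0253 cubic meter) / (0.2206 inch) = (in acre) 0.001116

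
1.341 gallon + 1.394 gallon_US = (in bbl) 0.06512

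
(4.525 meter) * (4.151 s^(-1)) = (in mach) 0.05516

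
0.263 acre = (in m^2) 1064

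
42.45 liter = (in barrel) 0.267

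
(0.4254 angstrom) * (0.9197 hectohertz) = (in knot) 7.605e-09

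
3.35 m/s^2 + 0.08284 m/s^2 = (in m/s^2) 3.433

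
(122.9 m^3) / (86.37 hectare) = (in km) 1.423e-07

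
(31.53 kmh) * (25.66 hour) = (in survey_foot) 2.654e+06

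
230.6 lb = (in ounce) 3690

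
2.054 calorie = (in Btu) 0.008145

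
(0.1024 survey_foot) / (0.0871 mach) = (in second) 0.001052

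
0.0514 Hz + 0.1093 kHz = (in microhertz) 1.094e+08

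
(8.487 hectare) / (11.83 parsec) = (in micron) 2.325e-07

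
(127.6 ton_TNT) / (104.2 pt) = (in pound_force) 3.265e+12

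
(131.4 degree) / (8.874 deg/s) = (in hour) 0.004113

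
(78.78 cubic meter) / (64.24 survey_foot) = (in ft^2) 43.31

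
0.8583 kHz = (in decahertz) 85.83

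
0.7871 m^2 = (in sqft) 8.472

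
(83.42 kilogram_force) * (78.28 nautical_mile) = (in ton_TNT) 0.02835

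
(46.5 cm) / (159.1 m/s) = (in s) 0.002923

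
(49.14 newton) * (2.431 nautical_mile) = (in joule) 2.212e+05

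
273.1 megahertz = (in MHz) 273.1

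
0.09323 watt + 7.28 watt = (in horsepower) 0.009888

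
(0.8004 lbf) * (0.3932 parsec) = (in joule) 4.32e+16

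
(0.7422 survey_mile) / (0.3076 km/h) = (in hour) 3.883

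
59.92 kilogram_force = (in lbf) 132.1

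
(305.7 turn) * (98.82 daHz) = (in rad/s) 1.898e+06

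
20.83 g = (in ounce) 0.7348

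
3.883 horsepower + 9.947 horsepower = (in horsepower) 13.83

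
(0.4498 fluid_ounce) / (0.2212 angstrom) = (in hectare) 60.14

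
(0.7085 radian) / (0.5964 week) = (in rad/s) 1.964e-06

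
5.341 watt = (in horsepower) 0.007162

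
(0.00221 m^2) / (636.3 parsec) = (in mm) 1.126e-19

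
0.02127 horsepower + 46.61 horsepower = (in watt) 3.477e+04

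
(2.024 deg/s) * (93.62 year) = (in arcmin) 3.585e+11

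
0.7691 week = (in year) 0.01475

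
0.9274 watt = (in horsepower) 0.001244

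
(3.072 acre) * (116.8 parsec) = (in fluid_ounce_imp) 1.577e+27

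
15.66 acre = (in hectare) 6.337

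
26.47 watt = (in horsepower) 0.0355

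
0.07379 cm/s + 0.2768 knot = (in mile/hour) 0.3202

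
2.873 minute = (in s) 172.4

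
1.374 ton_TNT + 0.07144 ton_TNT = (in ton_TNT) 1.445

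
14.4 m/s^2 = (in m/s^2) 14.4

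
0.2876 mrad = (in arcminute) 0.9887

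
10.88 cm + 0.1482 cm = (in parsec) 3.574e-18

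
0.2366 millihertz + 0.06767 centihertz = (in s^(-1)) 0.0009133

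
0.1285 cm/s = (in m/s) 0.001285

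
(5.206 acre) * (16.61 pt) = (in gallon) 3.261e+04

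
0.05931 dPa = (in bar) 5.931e-08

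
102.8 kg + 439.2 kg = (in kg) 542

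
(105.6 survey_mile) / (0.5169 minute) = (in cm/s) 5.48e+05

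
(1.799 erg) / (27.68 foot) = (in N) 2.132e-08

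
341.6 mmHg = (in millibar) 455.4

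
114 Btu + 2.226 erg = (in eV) 7.507e+23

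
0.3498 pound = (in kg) 0.1587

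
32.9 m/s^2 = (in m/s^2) 32.9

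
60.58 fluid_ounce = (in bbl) 0.01127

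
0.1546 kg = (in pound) 0.3408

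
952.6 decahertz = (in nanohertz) 9.526e+12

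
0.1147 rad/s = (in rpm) 1.095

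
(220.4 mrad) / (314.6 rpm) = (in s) 0.00669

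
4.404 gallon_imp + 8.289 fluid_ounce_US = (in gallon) 5.354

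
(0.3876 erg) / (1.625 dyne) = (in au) 1.594e-14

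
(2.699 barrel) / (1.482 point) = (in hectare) 0.08208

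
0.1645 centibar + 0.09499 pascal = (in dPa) 1646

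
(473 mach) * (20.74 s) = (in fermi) 3.34e+21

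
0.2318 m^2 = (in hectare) 2.318e-05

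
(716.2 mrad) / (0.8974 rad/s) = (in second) 0.7981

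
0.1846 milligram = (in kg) 1.846e-07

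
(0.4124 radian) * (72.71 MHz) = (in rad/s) 2.999e+07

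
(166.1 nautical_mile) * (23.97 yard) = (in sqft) 7.257e+07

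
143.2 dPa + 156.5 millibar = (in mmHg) 117.5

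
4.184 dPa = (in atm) 4.129e-06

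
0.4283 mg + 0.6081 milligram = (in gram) 0.001036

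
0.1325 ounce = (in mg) 3756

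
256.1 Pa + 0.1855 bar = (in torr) 141.1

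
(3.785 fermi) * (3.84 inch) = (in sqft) 3.974e-15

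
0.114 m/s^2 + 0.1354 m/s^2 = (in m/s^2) 0.2494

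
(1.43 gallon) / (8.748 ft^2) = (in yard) 0.007284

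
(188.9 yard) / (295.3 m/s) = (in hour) 0.0001625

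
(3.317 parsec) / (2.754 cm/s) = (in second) 3.716e+18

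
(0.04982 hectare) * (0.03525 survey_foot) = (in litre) 5353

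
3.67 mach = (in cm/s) 1.25e+05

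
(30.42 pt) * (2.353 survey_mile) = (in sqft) 437.4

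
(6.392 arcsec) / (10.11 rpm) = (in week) 4.84e-11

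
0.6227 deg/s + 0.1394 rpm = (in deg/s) 1.459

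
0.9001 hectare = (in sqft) 9.689e+04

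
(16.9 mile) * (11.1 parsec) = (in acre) 2.302e+18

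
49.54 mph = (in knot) 43.05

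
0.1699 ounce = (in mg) 4817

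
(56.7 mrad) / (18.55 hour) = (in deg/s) 4.865e-05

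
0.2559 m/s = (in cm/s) 25.59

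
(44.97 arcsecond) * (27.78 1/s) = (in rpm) 0.05784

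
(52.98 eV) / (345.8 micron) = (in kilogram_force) 2.503e-15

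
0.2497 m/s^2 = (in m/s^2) 0.2497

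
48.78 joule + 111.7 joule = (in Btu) 0.1521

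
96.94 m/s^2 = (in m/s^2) 96.94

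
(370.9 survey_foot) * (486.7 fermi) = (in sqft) 5.922e-10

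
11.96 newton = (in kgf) 1.22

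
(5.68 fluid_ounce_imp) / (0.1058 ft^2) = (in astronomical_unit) 1.098e-13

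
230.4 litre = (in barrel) 1.449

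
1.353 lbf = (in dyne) 6.018e+05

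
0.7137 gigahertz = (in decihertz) 7.137e+09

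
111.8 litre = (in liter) 111.8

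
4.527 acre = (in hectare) 1.832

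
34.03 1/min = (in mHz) 567.2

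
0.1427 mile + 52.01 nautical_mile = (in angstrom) 9.655e+14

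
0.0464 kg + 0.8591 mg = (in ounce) 1.637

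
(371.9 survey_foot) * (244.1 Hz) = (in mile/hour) 6.19e+04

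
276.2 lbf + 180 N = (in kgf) 143.6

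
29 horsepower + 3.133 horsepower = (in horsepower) 32.13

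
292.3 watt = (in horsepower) 0.392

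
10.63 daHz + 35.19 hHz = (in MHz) 0.003625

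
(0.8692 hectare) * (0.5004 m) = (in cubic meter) 4349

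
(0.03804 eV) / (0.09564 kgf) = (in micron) 6.498e-15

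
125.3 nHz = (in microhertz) 0.1253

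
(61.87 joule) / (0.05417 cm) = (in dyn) 1.142e+10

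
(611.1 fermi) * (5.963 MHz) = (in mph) 8.151e-06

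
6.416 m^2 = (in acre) 0.001585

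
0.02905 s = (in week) 4.803e-08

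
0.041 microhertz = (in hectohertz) 4.1e-10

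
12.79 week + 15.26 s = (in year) 0.2453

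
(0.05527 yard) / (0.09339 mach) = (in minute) 2.649e-05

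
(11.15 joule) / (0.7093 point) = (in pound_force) 1.002e+04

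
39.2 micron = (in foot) 0.0001286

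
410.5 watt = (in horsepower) 0.5505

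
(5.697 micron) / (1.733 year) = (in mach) 3.061e-16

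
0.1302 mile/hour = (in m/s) 0.0582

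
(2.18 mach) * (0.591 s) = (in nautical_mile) 0.2369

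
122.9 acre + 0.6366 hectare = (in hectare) 50.37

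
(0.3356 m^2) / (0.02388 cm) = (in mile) 0.8733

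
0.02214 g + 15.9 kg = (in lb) 35.05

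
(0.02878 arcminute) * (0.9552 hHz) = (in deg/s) 0.04582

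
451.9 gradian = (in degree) 406.7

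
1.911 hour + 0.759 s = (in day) 0.07963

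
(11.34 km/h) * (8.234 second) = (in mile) 0.01612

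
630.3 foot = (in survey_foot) 630.3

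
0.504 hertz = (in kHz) 0.000504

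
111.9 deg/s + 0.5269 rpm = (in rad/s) 2.008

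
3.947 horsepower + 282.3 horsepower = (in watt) 2.135e+05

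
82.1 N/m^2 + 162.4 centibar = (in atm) 1.604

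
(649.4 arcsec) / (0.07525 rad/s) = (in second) 0.04184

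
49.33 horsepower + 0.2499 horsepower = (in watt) 3.697e+04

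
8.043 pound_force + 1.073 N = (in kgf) 3.758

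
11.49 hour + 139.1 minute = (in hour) 13.81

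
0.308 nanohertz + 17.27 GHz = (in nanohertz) 1.727e+19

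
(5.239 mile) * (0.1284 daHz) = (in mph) 2.422e+04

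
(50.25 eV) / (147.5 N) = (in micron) 5.458e-14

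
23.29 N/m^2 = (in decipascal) 232.9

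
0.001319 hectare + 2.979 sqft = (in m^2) 13.47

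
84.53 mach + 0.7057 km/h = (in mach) 84.53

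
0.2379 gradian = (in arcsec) 770.8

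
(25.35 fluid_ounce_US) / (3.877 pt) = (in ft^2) 5.9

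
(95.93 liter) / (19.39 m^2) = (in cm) 0.4947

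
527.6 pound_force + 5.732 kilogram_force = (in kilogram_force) 245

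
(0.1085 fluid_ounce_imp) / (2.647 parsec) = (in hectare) 3.774e-27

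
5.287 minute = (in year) 1.006e-05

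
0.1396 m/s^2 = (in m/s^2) 0.1396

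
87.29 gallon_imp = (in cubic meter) 0.3968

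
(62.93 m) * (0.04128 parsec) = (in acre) 1.981e+13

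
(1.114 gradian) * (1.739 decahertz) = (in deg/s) 17.44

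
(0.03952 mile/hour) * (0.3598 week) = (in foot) 1.261e+04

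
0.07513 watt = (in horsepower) 0.0001008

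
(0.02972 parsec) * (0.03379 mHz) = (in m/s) 3.099e+10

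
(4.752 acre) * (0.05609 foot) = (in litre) 3.288e+05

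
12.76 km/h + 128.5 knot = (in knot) 135.4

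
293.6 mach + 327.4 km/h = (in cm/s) 1.001e+07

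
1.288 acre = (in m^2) 5212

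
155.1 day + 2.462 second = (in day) 155.1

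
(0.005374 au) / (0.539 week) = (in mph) 5517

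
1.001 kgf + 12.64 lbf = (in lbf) 14.85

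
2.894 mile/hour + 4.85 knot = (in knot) 7.365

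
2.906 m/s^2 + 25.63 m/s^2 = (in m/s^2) 28.54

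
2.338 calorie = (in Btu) 0.009272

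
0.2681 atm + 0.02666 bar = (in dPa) 2.983e+05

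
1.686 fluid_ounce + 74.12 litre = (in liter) 74.17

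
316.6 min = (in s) 1.9e+04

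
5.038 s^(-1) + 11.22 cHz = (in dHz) 51.5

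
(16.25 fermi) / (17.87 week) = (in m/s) 1.504e-21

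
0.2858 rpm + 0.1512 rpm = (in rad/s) 0.04576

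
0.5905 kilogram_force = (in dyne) 5.791e+05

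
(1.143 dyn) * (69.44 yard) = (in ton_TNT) 1.735e-13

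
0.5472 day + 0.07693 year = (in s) 2.473e+06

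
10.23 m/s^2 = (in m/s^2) 10.23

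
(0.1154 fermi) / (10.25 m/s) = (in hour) 3.127e-21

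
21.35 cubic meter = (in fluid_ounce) 7.219e+05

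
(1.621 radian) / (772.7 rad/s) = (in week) 3.469e-09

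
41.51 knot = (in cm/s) 2135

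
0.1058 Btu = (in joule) 111.6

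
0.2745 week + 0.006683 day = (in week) 0.2755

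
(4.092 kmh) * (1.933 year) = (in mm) 6.929e+10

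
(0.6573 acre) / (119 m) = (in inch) 880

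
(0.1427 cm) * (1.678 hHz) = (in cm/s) 23.95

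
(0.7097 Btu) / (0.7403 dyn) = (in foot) 3.318e+08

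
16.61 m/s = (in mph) 37.16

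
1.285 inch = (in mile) 2.028e-05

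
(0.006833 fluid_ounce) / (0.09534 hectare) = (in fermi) 2.12e+05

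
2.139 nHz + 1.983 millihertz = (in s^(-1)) 0.001983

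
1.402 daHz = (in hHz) 0.1402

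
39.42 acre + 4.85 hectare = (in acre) 51.4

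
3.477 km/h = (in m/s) 0.9658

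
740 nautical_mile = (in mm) 1.37e+09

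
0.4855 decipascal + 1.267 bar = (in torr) 950.3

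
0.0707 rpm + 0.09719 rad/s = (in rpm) 0.9988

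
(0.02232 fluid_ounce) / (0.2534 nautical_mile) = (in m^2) 1.407e-09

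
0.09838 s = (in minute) 0.00164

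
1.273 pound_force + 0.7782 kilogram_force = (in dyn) 1.329e+06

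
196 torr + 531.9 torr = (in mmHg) 727.9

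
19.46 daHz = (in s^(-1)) 194.6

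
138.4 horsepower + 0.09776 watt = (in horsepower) 138.4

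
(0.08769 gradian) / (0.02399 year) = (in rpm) 1.739e-08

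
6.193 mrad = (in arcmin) 21.29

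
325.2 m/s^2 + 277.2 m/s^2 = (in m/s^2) 602.4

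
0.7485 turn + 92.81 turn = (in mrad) 5.878e+05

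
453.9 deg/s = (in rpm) 75.65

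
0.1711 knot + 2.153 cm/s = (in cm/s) 10.96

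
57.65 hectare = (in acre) 142.5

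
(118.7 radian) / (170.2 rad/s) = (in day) 8.072e-06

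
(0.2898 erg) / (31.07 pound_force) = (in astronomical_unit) 1.402e-21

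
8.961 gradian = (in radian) 0.1408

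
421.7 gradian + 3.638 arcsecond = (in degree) 379.5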